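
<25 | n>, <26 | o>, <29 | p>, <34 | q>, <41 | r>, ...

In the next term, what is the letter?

For the letter, letters move forward 1 place in the alphabet: n, o, p, q, r → s.

s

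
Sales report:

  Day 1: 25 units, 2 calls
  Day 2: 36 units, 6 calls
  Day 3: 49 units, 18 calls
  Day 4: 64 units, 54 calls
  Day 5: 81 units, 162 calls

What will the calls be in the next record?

Units: 25, 36, 49, 64, 81 → 100 (perfect squares: 5², 6², 7², …).
Calls goes 2, 6, 18, 54, 162 → 486 (×3 each step).

486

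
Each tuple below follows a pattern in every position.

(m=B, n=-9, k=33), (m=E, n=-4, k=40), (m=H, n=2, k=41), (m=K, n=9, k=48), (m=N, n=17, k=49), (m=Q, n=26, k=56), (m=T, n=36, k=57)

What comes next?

M: B, E, H, K, N, Q, T → W (letters move forward 3 places in the alphabet).
For the n, differences are 5, 6, 7, … (increasing by 1 each time): -9, -4, 2, 9, 17, 26, 36 → 47.
K: 33, 40, 41, 48, 49, 56, 57 → 64 (alternating steps +7, +1, +7, +1, …).
Putting it together: (m=W, n=47, k=64).

(m=W, n=47, k=64)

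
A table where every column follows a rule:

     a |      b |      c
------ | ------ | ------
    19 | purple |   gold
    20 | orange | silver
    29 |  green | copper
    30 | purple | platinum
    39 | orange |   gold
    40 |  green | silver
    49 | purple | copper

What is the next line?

50  orange  platinum

Column a: alternating steps +1, +9, +1, +9, …; 19, 20, 29, 30, 39, 40, 49 → 50.
Column b: repeats purple → orange → green, so purple, orange, green, purple, orange, green, purple → orange.
Column c goes gold, silver, copper, platinum, gold, silver, copper → platinum (repeats gold → silver → copper → platinum).
Putting it together: 50  orange  platinum.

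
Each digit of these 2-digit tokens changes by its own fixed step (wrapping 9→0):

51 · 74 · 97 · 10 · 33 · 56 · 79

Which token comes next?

First digit goes 5, 7, 9, 1, 3, 5, 7 → 9 (+2 each step, mod 10).
For the second digit, +3 each step, mod 10: 1, 4, 7, 0, 3, 6, 9 → 2.
Combining the parts gives 92.

92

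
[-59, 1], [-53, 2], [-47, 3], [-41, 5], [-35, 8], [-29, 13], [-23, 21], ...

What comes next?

[-17, 34]

First component: +6 each step, so -59, -53, -47, -41, -35, -29, -23 → -17.
Second component: each term is the sum of the two before it, so 1, 2, 3, 5, 8, 13, 21 → 34.
Combining the parts gives [-17, 34].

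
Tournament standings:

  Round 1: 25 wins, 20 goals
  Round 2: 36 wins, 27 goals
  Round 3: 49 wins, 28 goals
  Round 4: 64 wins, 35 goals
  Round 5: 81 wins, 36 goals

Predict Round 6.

100 wins, 43 goals

Wins goes 25, 36, 49, 64, 81 → 100 (perfect squares: 5², 6², 7², …).
For the goals, alternating steps +7, +1, +7, +1, …: 20, 27, 28, 35, 36 → 43.
Putting it together: 100 wins, 43 goals.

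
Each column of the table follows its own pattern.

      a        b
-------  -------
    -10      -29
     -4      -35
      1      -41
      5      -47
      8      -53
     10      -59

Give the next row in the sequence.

Column a — differences are 6, 5, 4, … (decreasing by 1 each time): -10, -4, 1, 5, 8, 10 → 11.
Column b: −6 each step, so -29, -35, -41, -47, -53, -59 → -65.
Putting it together: 11  -65.

11  -65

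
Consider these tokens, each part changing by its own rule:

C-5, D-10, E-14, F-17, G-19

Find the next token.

H-20

Letter goes C, D, E, F, G → H (letters move forward 1 place in the alphabet).
Second component: differences are 5, 4, 3, … (decreasing by 1 each time); 5, 10, 14, 17, 19 → 20.
Putting it together: H-20.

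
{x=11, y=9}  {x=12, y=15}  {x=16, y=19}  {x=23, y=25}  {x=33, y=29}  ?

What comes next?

For the x, differences are 1, 4, 7, … (increasing by 3 each time): 11, 12, 16, 23, 33 → 46.
Y: 9, 15, 19, 25, 29 → 35 (alternating steps +6, +4, +6, +4, …).
Putting it together: {x=46, y=35}.

{x=46, y=35}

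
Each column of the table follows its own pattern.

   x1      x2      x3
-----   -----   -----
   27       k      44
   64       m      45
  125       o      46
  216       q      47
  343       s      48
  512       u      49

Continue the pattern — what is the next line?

For the column x1, perfect cubes: 3³, 4³, 5³, …: 27, 64, 125, 216, 343, 512 → 729.
For the column x2, letters move forward 2 places in the alphabet: k, m, o, q, s, u → w.
Column x3: +1 each step; 44, 45, 46, 47, 48, 49 → 50.
So the next line is 729  w  50.

729  w  50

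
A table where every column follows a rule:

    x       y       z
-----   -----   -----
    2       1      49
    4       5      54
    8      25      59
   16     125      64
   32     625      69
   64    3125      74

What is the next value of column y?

15625

Column x: ×2 each step; 2, 4, 8, 16, 32, 64 → 128.
Column y: ×5 each step, so 1, 5, 25, 125, 625, 3125 → 15625.
Column z: +5 each step; 49, 54, 59, 64, 69, 74 → 79.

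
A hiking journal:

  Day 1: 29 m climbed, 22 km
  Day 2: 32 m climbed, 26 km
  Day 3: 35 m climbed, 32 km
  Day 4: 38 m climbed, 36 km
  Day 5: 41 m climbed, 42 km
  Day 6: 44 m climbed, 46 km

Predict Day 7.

M climbed: 29, 32, 35, 38, 41, 44 → 47 (+3 each step).
Km — alternating steps +4, +6, +4, +6, …: 22, 26, 32, 36, 42, 46 → 52.
Combining the parts gives 47 m climbed, 52 km.

47 m climbed, 52 km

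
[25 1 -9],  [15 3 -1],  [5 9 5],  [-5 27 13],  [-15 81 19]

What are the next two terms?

[-25 243 27], [-35 729 33]

First component: −10 each step; 25, 15, 5, -5, -15 → -25 → -35.
Second component — ×3 each step: 1, 3, 9, 27, 81 → 243 → 729.
Third component goes -9, -1, 5, 13, 19 → 27 → 33 (alternating steps +8, +6, +8, +6, …).
Putting the parts together: [-25 243 27] and then [-35 729 33].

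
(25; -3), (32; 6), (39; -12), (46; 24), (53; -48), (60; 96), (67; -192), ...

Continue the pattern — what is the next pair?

First part goes 25, 32, 39, 46, 53, 60, 67 → 74 (+7 each step).
Second part: ×(-2) each step; -3, 6, -12, 24, -48, 96, -192 → 384.
Combining the parts gives (74; 384).

(74; 384)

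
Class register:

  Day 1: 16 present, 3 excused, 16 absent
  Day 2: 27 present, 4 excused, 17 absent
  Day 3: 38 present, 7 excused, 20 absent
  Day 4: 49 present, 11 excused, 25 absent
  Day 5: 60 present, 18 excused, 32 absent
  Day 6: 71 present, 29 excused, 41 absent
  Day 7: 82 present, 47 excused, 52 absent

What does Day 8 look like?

For the present, +11 each step: 16, 27, 38, 49, 60, 71, 82 → 93.
Excused: each term is the sum of the two before it; 3, 4, 7, 11, 18, 29, 47 → 76.
For the absent, differences are 1, 3, 5, … (increasing by 2 each time): 16, 17, 20, 25, 32, 41, 52 → 65.
Combining the parts gives 93 present, 76 excused, 65 absent.

93 present, 76 excused, 65 absent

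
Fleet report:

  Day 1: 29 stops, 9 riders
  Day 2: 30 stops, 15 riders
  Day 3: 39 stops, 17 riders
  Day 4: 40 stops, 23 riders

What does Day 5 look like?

49 stops, 25 riders

Stops goes 29, 30, 39, 40 → 49 (alternating steps +1, +9, +1, +9, …).
Riders: 9, 15, 17, 23 → 25 (alternating steps +6, +2, +6, +2, …).
So the next record is 49 stops, 25 riders.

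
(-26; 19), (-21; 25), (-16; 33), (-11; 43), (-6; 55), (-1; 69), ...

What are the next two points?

(4; 85), (9; 103)

First part goes -26, -21, -16, -11, -6, -1 → 4 → 9 (+5 each step).
For the second part, differences are 6, 8, 10, … (increasing by 2 each time): 19, 25, 33, 43, 55, 69 → 85 → 103.
Putting the parts together: (4; 85) and then (9; 103).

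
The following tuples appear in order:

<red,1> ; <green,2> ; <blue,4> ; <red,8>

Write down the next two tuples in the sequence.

<green,16>, <blue,32>

Colour goes red, green, blue, red → green → blue (repeats red → green → blue).
For the second component, ×2 each step: 1, 2, 4, 8 → 16 → 32.
So the next two tuples are <green,16> and <blue,32>.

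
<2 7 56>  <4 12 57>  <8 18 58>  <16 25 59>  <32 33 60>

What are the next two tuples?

<64 42 61>, <128 52 62>

First part: ×2 each step; 2, 4, 8, 16, 32 → 64 → 128.
Second part: differences are 5, 6, 7, … (increasing by 1 each time), so 7, 12, 18, 25, 33 → 42 → 52.
Third part goes 56, 57, 58, 59, 60 → 61 → 62 (+1 each step).
Putting the parts together: <64 42 61> and then <128 52 62>.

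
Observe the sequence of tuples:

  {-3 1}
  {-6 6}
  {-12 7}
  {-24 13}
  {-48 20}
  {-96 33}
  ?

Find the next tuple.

{-192 53}

First slot goes -3, -6, -12, -24, -48, -96 → -192 (×2 each step).
Second slot: each term is the sum of the two before it; 1, 6, 7, 13, 20, 33 → 53.
So the next tuple is {-192 53}.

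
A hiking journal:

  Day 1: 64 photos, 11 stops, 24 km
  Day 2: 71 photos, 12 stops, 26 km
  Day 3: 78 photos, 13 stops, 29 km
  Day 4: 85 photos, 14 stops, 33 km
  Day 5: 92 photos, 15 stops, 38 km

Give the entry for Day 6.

Photos: +7 each step, so 64, 71, 78, 85, 92 → 99.
Stops — +1 each step: 11, 12, 13, 14, 15 → 16.
Km: differences are 2, 3, 4, … (increasing by 1 each time), so 24, 26, 29, 33, 38 → 44.
So the next record is 99 photos, 16 stops, 44 km.

99 photos, 16 stops, 44 km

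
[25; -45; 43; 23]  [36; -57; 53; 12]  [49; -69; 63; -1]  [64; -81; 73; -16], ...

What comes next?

First entry goes 25, 36, 49, 64 → 81 (perfect squares: 5², 6², 7², …).
Second entry: −12 each step; -45, -57, -69, -81 → -93.
Third entry goes 43, 53, 63, 73 → 83 (+10 each step).
Fourth entry: 23, 12, -1, -16 → -33 (together with the first entry always sums to 48).
So the next tuple is [81; -93; 83; -33].

[81; -93; 83; -33]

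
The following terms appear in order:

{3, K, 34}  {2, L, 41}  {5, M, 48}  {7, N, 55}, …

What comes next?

{12, O, 62}

First slot goes 3, 2, 5, 7 → 12 (each term is the sum of the two before it).
Letter — letters move forward 1 place in the alphabet: K, L, M, N → O.
Third slot goes 34, 41, 48, 55 → 62 (+7 each step).
So the next term is {12, O, 62}.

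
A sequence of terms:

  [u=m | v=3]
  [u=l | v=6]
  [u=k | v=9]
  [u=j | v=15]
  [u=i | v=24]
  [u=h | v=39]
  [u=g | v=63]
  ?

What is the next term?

U: letters move back 1 place in the alphabet; m, l, k, j, i, h, g → f.
V: 3, 6, 9, 15, 24, 39, 63 → 102 (each term is the sum of the two before it).
Putting it together: [u=f | v=102].

[u=f | v=102]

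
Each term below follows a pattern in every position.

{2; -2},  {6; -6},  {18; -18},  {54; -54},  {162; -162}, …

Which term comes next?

{486; -486}

First part: ×3 each step; 2, 6, 18, 54, 162 → 486.
Second part: always the negative of the first part, so -2, -6, -18, -54, -162 → -486.
Combining the parts gives {486; -486}.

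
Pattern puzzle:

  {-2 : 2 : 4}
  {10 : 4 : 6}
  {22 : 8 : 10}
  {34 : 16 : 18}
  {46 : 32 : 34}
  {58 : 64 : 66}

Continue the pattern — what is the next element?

First coordinate: -2, 10, 22, 34, 46, 58 → 70 (+12 each step).
Second coordinate — ×2 each step: 2, 4, 8, 16, 32, 64 → 128.
Third coordinate: always 2 more than the second coordinate, so 4, 6, 10, 18, 34, 66 → 130.
Combining the parts gives {70 : 128 : 130}.

{70 : 128 : 130}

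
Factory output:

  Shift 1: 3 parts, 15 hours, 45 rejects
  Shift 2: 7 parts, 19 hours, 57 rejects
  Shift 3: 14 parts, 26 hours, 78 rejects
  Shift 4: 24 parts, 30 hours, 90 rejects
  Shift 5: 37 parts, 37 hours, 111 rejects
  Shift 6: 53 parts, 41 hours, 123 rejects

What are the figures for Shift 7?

72 parts, 48 hours, 144 rejects

Parts: differences are 4, 7, 10, … (increasing by 3 each time); 3, 7, 14, 24, 37, 53 → 72.
For the hours, alternating steps +4, +7, +4, +7, …: 15, 19, 26, 30, 37, 41 → 48.
For the rejects, always 3 × the hours: 45, 57, 78, 90, 111, 123 → 144.
So the next record is 72 parts, 48 hours, 144 rejects.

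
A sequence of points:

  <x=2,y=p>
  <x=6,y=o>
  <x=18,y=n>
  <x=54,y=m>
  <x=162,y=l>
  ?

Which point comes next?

X: ×3 each step; 2, 6, 18, 54, 162 → 486.
For the y, letters move back 1 place in the alphabet: p, o, n, m, l → k.
So the next point is <x=486,y=k>.

<x=486,y=k>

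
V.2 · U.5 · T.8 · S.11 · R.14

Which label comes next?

Letter — letters move back 1 place in the alphabet: V, U, T, S, R → Q.
Second component: +3 each step; 2, 5, 8, 11, 14 → 17.
So the next label is Q.17.

Q.17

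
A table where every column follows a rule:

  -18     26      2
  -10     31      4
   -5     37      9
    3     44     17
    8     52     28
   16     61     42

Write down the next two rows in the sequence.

21  71  59; 29  82  79

For the first component, alternating steps +8, +5, +8, +5, …: -18, -10, -5, 3, 8, 16 → 21 → 29.
Second component: differences are 5, 6, 7, … (increasing by 1 each time); 26, 31, 37, 44, 52, 61 → 71 → 82.
Third component — differences are 2, 5, 8, … (increasing by 3 each time): 2, 4, 9, 17, 28, 42 → 59 → 79.
Putting the parts together: 21  71  59 and then 29  82  79.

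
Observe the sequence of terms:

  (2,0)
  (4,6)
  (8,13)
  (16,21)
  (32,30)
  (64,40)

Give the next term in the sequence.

(128,51)

First coordinate goes 2, 4, 8, 16, 32, 64 → 128 (×2 each step).
Second coordinate goes 0, 6, 13, 21, 30, 40 → 51 (differences are 6, 7, 8, … (increasing by 1 each time)).
Combining the parts gives (128,51).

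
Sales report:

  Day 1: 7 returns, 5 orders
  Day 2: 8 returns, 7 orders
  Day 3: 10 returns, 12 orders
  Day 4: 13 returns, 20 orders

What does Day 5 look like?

17 returns, 31 orders

For the returns, differences are 1, 2, 3, … (increasing by 1 each time): 7, 8, 10, 13 → 17.
For the orders, differences are 2, 5, 8, … (increasing by 3 each time): 5, 7, 12, 20 → 31.
Putting it together: 17 returns, 31 orders.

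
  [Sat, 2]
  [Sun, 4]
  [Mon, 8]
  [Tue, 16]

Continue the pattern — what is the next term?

[Wed, 32]

For the day, runs through the weekdays Mon→Sun: Sat, Sun, Mon, Tue → Wed.
Second coordinate: ×2 each step, so 2, 4, 8, 16 → 32.
Combining the parts gives [Wed, 32].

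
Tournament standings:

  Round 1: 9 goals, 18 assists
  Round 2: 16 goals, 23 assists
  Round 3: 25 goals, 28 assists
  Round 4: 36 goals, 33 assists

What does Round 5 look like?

For the goals, perfect squares: 3², 4², 5², …: 9, 16, 25, 36 → 49.
Assists: +5 each step; 18, 23, 28, 33 → 38.
Putting it together: 49 goals, 38 assists.

49 goals, 38 assists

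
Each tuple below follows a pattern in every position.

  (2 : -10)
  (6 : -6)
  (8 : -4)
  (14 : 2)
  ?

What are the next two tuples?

First coordinate — each term is the sum of the two before it: 2, 6, 8, 14 → 22 → 36.
Second coordinate: always 12 less than the first coordinate; -10, -6, -4, 2 → 10 → 24.
Putting the parts together: (22 : 10) and then (36 : 24).

(22 : 10), (36 : 24)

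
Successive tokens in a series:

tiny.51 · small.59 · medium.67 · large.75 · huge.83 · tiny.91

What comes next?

small.99

For the size, repeats tiny → small → medium → large → huge: tiny, small, medium, large, huge, tiny → small.
Second component: 51, 59, 67, 75, 83, 91 → 99 (+8 each step).
Combining the parts gives small.99.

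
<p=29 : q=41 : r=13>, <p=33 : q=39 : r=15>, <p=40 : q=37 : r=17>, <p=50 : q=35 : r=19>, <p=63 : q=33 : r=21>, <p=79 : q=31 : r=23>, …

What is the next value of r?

25

Q: −2 each step, so 41, 39, 37, 35, 33, 31 → 29.
R: 13, 15, 17, 19, 21, 23 → 25 (together with the q always sums to 54).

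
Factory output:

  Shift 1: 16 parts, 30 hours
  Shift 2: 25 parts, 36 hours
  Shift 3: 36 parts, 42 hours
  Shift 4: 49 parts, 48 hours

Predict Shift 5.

Parts — perfect squares: 4², 5², 6², …: 16, 25, 36, 49 → 64.
Hours goes 30, 36, 42, 48 → 54 (+6 each step).
Combining the parts gives 64 parts, 54 hours.

64 parts, 54 hours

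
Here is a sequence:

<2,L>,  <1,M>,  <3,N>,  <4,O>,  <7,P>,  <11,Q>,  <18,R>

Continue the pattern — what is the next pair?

<29,S>

First entry: 2, 1, 3, 4, 7, 11, 18 → 29 (each term is the sum of the two before it).
Letter goes L, M, N, O, P, Q, R → S (letters move forward 1 place in the alphabet).
So the next pair is <29,S>.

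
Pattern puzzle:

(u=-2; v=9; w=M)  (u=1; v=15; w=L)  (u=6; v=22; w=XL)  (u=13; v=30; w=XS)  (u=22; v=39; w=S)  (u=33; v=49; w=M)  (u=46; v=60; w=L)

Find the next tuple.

(u=61; v=72; w=XL)

For the u, differences are 3, 5, 7, … (increasing by 2 each time): -2, 1, 6, 13, 22, 33, 46 → 61.
V: differences are 6, 7, 8, … (increasing by 1 each time), so 9, 15, 22, 30, 39, 49, 60 → 72.
W: repeats M → L → XL → XS → S; M, L, XL, XS, S, M, L → XL.
Putting it together: (u=61; v=72; w=XL).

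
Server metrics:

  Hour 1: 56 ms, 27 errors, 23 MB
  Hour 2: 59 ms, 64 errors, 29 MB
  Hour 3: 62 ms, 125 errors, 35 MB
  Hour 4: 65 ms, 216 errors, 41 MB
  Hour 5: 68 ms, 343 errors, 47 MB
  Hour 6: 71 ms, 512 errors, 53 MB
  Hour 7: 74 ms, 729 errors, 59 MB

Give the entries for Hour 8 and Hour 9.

77 ms, 1000 errors, 65 MB; 80 ms, 1331 errors, 71 MB

Ms goes 56, 59, 62, 65, 68, 71, 74 → 77 → 80 (+3 each step).
For the errors, perfect cubes: 3³, 4³, 5³, …: 27, 64, 125, 216, 343, 512, 729 → 1000 → 1331.
MB: +6 each step; 23, 29, 35, 41, 47, 53, 59 → 65 → 71.
Putting the parts together: 77 ms, 1000 errors, 65 MB and then 80 ms, 1331 errors, 71 MB.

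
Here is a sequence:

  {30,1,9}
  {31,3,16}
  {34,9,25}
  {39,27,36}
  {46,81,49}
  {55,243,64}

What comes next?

{66,729,81}

First coordinate — differences are 1, 3, 5, … (increasing by 2 each time): 30, 31, 34, 39, 46, 55 → 66.
Second coordinate: ×3 each step, so 1, 3, 9, 27, 81, 243 → 729.
Third coordinate goes 9, 16, 25, 36, 49, 64 → 81 (perfect squares: 3², 4², 5², …).
So the next term is {66,729,81}.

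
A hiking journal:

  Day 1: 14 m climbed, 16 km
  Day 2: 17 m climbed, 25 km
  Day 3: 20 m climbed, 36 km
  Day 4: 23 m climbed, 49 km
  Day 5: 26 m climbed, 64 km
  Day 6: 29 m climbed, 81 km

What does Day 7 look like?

M climbed goes 14, 17, 20, 23, 26, 29 → 32 (+3 each step).
Km goes 16, 25, 36, 49, 64, 81 → 100 (perfect squares: 4², 5², 6², …).
So the next record is 32 m climbed, 100 km.

32 m climbed, 100 km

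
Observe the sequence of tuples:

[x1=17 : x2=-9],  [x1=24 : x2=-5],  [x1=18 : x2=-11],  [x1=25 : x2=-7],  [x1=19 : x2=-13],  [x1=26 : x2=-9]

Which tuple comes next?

X1: 17, 24, 18, 25, 19, 26 → 20 (alternating steps +7, −6, +7, −6, …).
X2 goes -9, -5, -11, -7, -13, -9 → -15 (alternating steps +4, −6, +4, −6, …).
So the next tuple is [x1=20 : x2=-15].

[x1=20 : x2=-15]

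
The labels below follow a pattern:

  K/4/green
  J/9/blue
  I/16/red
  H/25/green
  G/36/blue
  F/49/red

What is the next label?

Letter goes K, J, I, H, G, F → E (letters move back 1 place in the alphabet).
Second component: perfect squares: 2², 3², 4², …; 4, 9, 16, 25, 36, 49 → 64.
Colour goes green, blue, red, green, blue, red → green (repeats green → blue → red).
Putting it together: E/64/green.

E/64/green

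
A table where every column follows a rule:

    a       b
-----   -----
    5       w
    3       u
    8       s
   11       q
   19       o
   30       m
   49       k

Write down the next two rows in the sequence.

79  i; 128  g

For the column a, each term is the sum of the two before it: 5, 3, 8, 11, 19, 30, 49 → 79 → 128.
Column b — letters move back 2 places in the alphabet: w, u, s, q, o, m, k → i → g.
Putting the parts together: 79  i and then 128  g.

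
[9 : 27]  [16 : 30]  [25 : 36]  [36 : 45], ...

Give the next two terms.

For the first value, perfect squares: 3², 4², 5², …: 9, 16, 25, 36 → 49 → 64.
For the second value, differences are 3, 6, 9, … (increasing by 3 each time): 27, 30, 36, 45 → 57 → 72.
Putting the parts together: [49 : 57] and then [64 : 72].

[49 : 57], [64 : 72]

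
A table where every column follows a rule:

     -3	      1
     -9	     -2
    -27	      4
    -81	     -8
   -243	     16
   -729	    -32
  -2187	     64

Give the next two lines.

-6561  -128; -19683  256

First component — ×3 each step: -3, -9, -27, -81, -243, -729, -2187 → -6561 → -19683.
Second component: ×(-2) each step, so 1, -2, 4, -8, 16, -32, 64 → -128 → 256.
So the next two lines are -6561  -128 and -19683  256.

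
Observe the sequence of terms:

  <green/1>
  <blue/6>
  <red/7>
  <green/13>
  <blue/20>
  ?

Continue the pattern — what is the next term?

Colour: repeats green → blue → red, so green, blue, red, green, blue → red.
Second slot: each term is the sum of the two before it; 1, 6, 7, 13, 20 → 33.
Combining the parts gives <red/33>.

<red/33>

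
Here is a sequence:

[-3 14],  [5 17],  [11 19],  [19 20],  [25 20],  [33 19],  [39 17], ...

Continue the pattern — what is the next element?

[47 14]

First part: alternating steps +8, +6, +8, +6, …; -3, 5, 11, 19, 25, 33, 39 → 47.
Second part: differences are 3, 2, 1, … (decreasing by 1 each time), so 14, 17, 19, 20, 20, 19, 17 → 14.
Putting it together: [47 14].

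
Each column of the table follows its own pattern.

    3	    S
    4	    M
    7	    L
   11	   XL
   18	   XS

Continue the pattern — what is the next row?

First component: each term is the sum of the two before it, so 3, 4, 7, 11, 18 → 29.
For the size, runs through clothing sizes XS→XL: S, M, L, XL, XS → S.
Putting it together: 29  S.

29  S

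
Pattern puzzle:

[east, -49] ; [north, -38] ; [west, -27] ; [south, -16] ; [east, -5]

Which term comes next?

[north, 6]

For the direction, repeats east → north → west → south: east, north, west, south, east → north.
Second value — +11 each step: -49, -38, -27, -16, -5 → 6.
Combining the parts gives [north, 6].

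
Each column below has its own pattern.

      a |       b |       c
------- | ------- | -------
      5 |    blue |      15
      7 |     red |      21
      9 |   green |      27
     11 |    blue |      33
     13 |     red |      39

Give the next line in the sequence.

15  green  45

For the column a, +2 each step: 5, 7, 9, 11, 13 → 15.
For the column b, repeats blue → red → green: blue, red, green, blue, red → green.
For the column c, always 3 × the column a: 15, 21, 27, 33, 39 → 45.
Combining the parts gives 15  green  45.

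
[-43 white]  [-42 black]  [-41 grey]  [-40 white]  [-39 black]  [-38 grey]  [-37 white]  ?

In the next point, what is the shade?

black

First coordinate goes -43, -42, -41, -40, -39, -38, -37 → -36 (+1 each step).
Shade: white, black, grey, white, black, grey, white → black (repeats white → black → grey).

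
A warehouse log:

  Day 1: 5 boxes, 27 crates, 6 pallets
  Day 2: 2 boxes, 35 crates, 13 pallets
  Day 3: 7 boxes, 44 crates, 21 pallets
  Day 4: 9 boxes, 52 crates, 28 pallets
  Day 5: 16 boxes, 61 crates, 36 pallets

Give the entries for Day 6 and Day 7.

25 boxes, 69 crates, 43 pallets; 41 boxes, 78 crates, 51 pallets

Boxes: 5, 2, 7, 9, 16 → 25 → 41 (each term is the sum of the two before it).
Crates — alternating steps +8, +9, +8, +9, …: 27, 35, 44, 52, 61 → 69 → 78.
Pallets: 6, 13, 21, 28, 36 → 43 → 51 (alternating steps +7, +8, +7, +8, …).
Putting the parts together: 25 boxes, 69 crates, 43 pallets and then 41 boxes, 78 crates, 51 pallets.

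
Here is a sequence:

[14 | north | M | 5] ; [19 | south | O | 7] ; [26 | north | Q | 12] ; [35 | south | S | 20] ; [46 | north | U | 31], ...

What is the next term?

First coordinate goes 14, 19, 26, 35, 46 → 59 (differences are 5, 7, 9, … (increasing by 2 each time)).
Direction — alternates north ↔ south: north, south, north, south, north → south.
Letter goes M, O, Q, S, U → W (letters move forward 2 places in the alphabet).
For the fourth coordinate, differences are 2, 5, 8, … (increasing by 3 each time): 5, 7, 12, 20, 31 → 45.
So the next term is [59 | south | W | 45].

[59 | south | W | 45]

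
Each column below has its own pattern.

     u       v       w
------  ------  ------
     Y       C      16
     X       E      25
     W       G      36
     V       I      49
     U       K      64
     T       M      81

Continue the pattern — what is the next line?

S  O  100

For the column u, letters move back 1 place in the alphabet: Y, X, W, V, U, T → S.
Column v: C, E, G, I, K, M → O (letters move forward 2 places in the alphabet).
Column w: 16, 25, 36, 49, 64, 81 → 100 (perfect squares: 4², 5², 6², …).
So the next line is S  O  100.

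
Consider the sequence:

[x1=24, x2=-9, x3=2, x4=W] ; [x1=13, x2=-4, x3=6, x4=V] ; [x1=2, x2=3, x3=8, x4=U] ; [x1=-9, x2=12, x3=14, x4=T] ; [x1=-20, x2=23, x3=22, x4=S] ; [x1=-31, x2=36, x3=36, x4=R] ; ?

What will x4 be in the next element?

X1: 24, 13, 2, -9, -20, -31 → -42 (−11 each step).
X2 — differences are 5, 7, 9, … (increasing by 2 each time): -9, -4, 3, 12, 23, 36 → 51.
X3: 2, 6, 8, 14, 22, 36 → 58 (each term is the sum of the two before it).
X4: letters move back 1 place in the alphabet, so W, V, U, T, S, R → Q.

Q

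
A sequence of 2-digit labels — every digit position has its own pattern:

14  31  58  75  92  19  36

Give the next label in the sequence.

First digit: +2 each step, mod 10; 1, 3, 5, 7, 9, 1, 3 → 5.
Second digit: −3 each step, mod 10; 4, 1, 8, 5, 2, 9, 6 → 3.
Combining the parts gives 53.

53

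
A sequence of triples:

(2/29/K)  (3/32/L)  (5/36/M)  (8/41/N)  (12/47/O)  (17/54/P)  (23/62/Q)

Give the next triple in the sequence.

First coordinate: 2, 3, 5, 8, 12, 17, 23 → 30 (differences are 1, 2, 3, … (increasing by 1 each time)).
Second coordinate: 29, 32, 36, 41, 47, 54, 62 → 71 (differences are 3, 4, 5, … (increasing by 1 each time)).
Letter: K, L, M, N, O, P, Q → R (letters move forward 1 place in the alphabet).
Combining the parts gives (30/71/R).

(30/71/R)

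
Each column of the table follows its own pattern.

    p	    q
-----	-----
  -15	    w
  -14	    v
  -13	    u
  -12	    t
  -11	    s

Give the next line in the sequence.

Column p: -15, -14, -13, -12, -11 → -10 (+1 each step).
Column q goes w, v, u, t, s → r (letters move back 1 place in the alphabet).
Putting it together: -10  r.

-10  r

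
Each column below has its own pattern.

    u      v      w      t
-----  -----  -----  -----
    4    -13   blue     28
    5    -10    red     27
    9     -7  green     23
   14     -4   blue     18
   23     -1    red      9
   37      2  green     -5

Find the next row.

60  5  blue  -28

Column u — each term is the sum of the two before it: 4, 5, 9, 14, 23, 37 → 60.
Column v goes -13, -10, -7, -4, -1, 2 → 5 (+3 each step).
Column w: repeats blue → red → green; blue, red, green, blue, red, green → blue.
Column t goes 28, 27, 23, 18, 9, -5 → -28 (together with the column u always sums to 32).
So the next row is 60  5  blue  -28.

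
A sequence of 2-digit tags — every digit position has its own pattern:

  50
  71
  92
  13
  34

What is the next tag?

First digit — +2 each step, mod 10: 5, 7, 9, 1, 3 → 5.
Second digit: +1 each step, mod 10, so 0, 1, 2, 3, 4 → 5.
Combining the parts gives 55.

55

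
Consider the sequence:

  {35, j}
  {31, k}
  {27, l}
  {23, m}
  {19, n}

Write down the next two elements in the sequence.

{15, o}, {11, p}

First component — −4 each step: 35, 31, 27, 23, 19 → 15 → 11.
For the letter, letters move forward 1 place in the alphabet: j, k, l, m, n → o → p.
So the next two elements are {15, o} and {11, p}.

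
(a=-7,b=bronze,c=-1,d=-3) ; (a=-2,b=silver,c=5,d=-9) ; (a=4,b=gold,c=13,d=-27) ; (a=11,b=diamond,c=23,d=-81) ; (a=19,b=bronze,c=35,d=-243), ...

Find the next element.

A goes -7, -2, 4, 11, 19 → 28 (differences are 5, 6, 7, … (increasing by 1 each time)).
B — repeats bronze → silver → gold → diamond: bronze, silver, gold, diamond, bronze → silver.
C: differences are 6, 8, 10, … (increasing by 2 each time), so -1, 5, 13, 23, 35 → 49.
D: ×3 each step, so -3, -9, -27, -81, -243 → -729.
Putting it together: (a=28,b=silver,c=49,d=-729).

(a=28,b=silver,c=49,d=-729)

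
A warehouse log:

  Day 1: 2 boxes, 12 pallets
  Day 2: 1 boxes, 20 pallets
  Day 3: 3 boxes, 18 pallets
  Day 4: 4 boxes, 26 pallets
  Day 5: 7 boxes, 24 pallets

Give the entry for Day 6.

Boxes goes 2, 1, 3, 4, 7 → 11 (each term is the sum of the two before it).
Pallets goes 12, 20, 18, 26, 24 → 32 (alternating steps +8, −2, +8, −2, …).
Combining the parts gives 11 boxes, 32 pallets.

11 boxes, 32 pallets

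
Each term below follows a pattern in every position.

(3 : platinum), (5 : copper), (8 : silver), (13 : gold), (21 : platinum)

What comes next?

First value: each term is the sum of the two before it, so 3, 5, 8, 13, 21 → 34.
For the metal, repeats platinum → copper → silver → gold: platinum, copper, silver, gold, platinum → copper.
Combining the parts gives (34 : copper).

(34 : copper)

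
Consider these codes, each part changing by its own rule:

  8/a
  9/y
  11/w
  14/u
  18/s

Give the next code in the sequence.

For the first component, differences are 1, 2, 3, … (increasing by 1 each time): 8, 9, 11, 14, 18 → 23.
Letter — letters move back 2 places in the alphabet, wrapping A→Z: a, y, w, u, s → q.
So the next code is 23/q.

23/q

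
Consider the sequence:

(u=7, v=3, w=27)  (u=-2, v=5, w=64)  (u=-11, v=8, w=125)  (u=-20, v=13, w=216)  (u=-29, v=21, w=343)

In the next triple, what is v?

34

For the v, each term is the sum of the two before it: 3, 5, 8, 13, 21 → 34.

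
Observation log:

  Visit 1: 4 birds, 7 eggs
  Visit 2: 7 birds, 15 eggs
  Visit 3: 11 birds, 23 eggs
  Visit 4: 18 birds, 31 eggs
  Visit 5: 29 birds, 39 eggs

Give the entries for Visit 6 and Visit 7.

Birds: each term is the sum of the two before it, so 4, 7, 11, 18, 29 → 47 → 76.
Eggs: 7, 15, 23, 31, 39 → 47 → 55 (+8 each step).
So the next two records are 47 birds, 47 eggs and 76 birds, 55 eggs.

47 birds, 47 eggs; 76 birds, 55 eggs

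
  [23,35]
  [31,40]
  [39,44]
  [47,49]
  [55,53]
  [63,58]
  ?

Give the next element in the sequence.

[71,62]

First slot — +8 each step: 23, 31, 39, 47, 55, 63 → 71.
Second slot goes 35, 40, 44, 49, 53, 58 → 62 (alternating steps +5, +4, +5, +4, …).
So the next element is [71,62].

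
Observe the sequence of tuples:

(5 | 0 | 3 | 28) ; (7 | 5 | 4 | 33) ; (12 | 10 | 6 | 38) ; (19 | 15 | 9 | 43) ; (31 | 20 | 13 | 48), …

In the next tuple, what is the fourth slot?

53

First slot goes 5, 7, 12, 19, 31 → 50 (each term is the sum of the two before it).
Second slot: +5 each step; 0, 5, 10, 15, 20 → 25.
Third slot — differences are 1, 2, 3, … (increasing by 1 each time): 3, 4, 6, 9, 13 → 18.
Fourth slot: +5 each step, so 28, 33, 38, 43, 48 → 53.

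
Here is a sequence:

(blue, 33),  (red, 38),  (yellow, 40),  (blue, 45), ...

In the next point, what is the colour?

Colour: blue, red, yellow, blue → red (repeats blue → red → yellow).
For the second part, alternating steps +5, +2, +5, +2, …: 33, 38, 40, 45 → 47.

red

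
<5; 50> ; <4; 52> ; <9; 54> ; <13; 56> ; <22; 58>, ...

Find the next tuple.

<35; 60>

First part goes 5, 4, 9, 13, 22 → 35 (each term is the sum of the two before it).
Second part: +2 each step, so 50, 52, 54, 56, 58 → 60.
So the next tuple is <35; 60>.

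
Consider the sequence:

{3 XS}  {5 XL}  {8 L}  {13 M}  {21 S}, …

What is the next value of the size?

XS

First slot — each term is the sum of the two before it: 3, 5, 8, 13, 21 → 34.
Size: XS, XL, L, M, S → XS (runs backward through clothing sizes XS→XL).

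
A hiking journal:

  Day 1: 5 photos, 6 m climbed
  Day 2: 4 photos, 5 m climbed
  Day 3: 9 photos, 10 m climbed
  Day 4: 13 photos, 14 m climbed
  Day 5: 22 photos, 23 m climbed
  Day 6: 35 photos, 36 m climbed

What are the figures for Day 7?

57 photos, 58 m climbed

Photos — each term is the sum of the two before it: 5, 4, 9, 13, 22, 35 → 57.
For the m climbed, always 1 more than the photos: 6, 5, 10, 14, 23, 36 → 58.
So the next line is 57 photos, 58 m climbed.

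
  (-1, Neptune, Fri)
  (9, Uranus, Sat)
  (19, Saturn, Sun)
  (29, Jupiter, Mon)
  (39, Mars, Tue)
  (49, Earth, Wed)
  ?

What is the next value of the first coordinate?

59

First coordinate — +10 each step: -1, 9, 19, 29, 39, 49 → 59.
For the planet, runs backward through the planets Mercury→Neptune: Neptune, Uranus, Saturn, Jupiter, Mars, Earth → Venus.
Day goes Fri, Sat, Sun, Mon, Tue, Wed → Thu (runs through the weekdays Mon→Sun).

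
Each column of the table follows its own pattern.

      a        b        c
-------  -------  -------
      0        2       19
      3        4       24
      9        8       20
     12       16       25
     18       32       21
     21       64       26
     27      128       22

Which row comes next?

Column a goes 0, 3, 9, 12, 18, 21, 27 → 30 (alternating steps +3, +6, +3, +6, …).
Column b: 2, 4, 8, 16, 32, 64, 128 → 256 (×2 each step).
Column c: alternating steps +5, −4, +5, −4, …, so 19, 24, 20, 25, 21, 26, 22 → 27.
Putting it together: 30  256  27.

30  256  27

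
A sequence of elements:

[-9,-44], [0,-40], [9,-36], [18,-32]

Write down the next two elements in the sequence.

[27,-28], [36,-24]

First coordinate: +9 each step; -9, 0, 9, 18 → 27 → 36.
Second coordinate: +4 each step, so -44, -40, -36, -32 → -28 → -24.
So the next two elements are [27,-28] and [36,-24].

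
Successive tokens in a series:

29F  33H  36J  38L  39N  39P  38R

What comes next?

36T

For the first component, differences are 4, 3, 2, … (decreasing by 1 each time): 29, 33, 36, 38, 39, 39, 38 → 36.
Letter: F, H, J, L, N, P, R → T (letters move forward 2 places in the alphabet).
Combining the parts gives 36T.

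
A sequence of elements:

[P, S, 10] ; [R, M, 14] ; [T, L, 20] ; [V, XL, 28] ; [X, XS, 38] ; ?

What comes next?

Letter: P, R, T, V, X → Z (letters move forward 2 places in the alphabet).
Size: S, M, L, XL, XS → S (runs through clothing sizes XS→XL).
Third coordinate: differences are 4, 6, 8, … (increasing by 2 each time); 10, 14, 20, 28, 38 → 50.
Putting it together: [Z, S, 50].

[Z, S, 50]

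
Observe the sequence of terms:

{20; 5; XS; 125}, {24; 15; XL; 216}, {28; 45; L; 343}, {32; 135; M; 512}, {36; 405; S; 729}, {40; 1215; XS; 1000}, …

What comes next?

{44; 3645; XL; 1331}

First component goes 20, 24, 28, 32, 36, 40 → 44 (+4 each step).
For the second component, ×3 each step: 5, 15, 45, 135, 405, 1215 → 3645.
For the size, repeats XS → XL → L → M → S: XS, XL, L, M, S, XS → XL.
Fourth component — perfect cubes: 5³, 6³, 7³, …: 125, 216, 343, 512, 729, 1000 → 1331.
So the next term is {44; 3645; XL; 1331}.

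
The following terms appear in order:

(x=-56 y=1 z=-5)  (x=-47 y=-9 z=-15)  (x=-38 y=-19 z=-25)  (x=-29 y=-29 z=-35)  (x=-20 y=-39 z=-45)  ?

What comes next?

(x=-11 y=-49 z=-55)

X: +9 each step, so -56, -47, -38, -29, -20 → -11.
Y: −10 each step; 1, -9, -19, -29, -39 → -49.
Z: always 6 less than the y; -5, -15, -25, -35, -45 → -55.
Putting it together: (x=-11 y=-49 z=-55).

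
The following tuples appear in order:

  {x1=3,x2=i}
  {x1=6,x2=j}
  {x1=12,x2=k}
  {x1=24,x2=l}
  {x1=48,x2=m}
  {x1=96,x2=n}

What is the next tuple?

{x1=192,x2=o}

X1 — ×2 each step: 3, 6, 12, 24, 48, 96 → 192.
X2 — letters move forward 1 place in the alphabet: i, j, k, l, m, n → o.
So the next tuple is {x1=192,x2=o}.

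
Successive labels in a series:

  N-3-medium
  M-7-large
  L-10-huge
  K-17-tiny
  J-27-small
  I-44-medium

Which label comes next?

Letter — letters move back 1 place in the alphabet: N, M, L, K, J, I → H.
Second component: 3, 7, 10, 17, 27, 44 → 71 (each term is the sum of the two before it).
Size: medium, large, huge, tiny, small, medium → large (repeats medium → large → huge → tiny → small).
Combining the parts gives H-71-large.

H-71-large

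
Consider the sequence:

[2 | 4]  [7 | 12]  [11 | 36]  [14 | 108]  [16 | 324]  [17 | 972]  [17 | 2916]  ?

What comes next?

For the first slot, differences are 5, 4, 3, … (decreasing by 1 each time): 2, 7, 11, 14, 16, 17, 17 → 16.
Second slot: ×3 each step; 4, 12, 36, 108, 324, 972, 2916 → 8748.
Combining the parts gives [16 | 8748].

[16 | 8748]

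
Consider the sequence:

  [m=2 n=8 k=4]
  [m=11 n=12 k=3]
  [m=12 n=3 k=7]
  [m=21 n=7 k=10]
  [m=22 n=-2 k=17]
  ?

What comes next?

[m=31 n=2 k=27]

M: alternating steps +9, +1, +9, +1, …, so 2, 11, 12, 21, 22 → 31.
N goes 8, 12, 3, 7, -2 → 2 (alternating steps +4, −9, +4, −9, …).
K — each term is the sum of the two before it: 4, 3, 7, 10, 17 → 27.
Combining the parts gives [m=31 n=2 k=27].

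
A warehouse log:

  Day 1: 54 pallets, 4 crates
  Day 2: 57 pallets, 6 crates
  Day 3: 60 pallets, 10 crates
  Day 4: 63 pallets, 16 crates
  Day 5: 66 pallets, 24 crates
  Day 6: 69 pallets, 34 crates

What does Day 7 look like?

Pallets: +3 each step, so 54, 57, 60, 63, 66, 69 → 72.
Crates: 4, 6, 10, 16, 24, 34 → 46 (differences are 2, 4, 6, … (increasing by 2 each time)).
Combining the parts gives 72 pallets, 46 crates.

72 pallets, 46 crates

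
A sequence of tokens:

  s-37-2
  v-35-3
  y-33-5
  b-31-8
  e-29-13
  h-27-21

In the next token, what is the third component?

34

Third component — each term is the sum of the two before it: 2, 3, 5, 8, 13, 21 → 34.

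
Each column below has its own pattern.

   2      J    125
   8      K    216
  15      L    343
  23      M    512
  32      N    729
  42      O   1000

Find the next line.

53  P  1331

First component: differences are 6, 7, 8, … (increasing by 1 each time); 2, 8, 15, 23, 32, 42 → 53.
Letter — letters move forward 1 place in the alphabet: J, K, L, M, N, O → P.
Third component: perfect cubes: 5³, 6³, 7³, …; 125, 216, 343, 512, 729, 1000 → 1331.
So the next line is 53  P  1331.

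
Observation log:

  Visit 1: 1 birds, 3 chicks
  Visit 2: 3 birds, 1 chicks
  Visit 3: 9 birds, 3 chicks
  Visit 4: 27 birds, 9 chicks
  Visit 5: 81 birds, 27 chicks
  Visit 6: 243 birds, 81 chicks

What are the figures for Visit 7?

729 birds, 243 chicks

Birds: ×3 each step, so 1, 3, 9, 27, 81, 243 → 729.
Chicks: always the previous value of the birds, so 3, 1, 3, 9, 27, 81 → 243.
Putting it together: 729 birds, 243 chicks.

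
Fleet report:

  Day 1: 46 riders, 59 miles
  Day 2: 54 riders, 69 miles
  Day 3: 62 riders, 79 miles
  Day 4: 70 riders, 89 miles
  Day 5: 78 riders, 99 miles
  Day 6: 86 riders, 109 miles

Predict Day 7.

For the riders, +8 each step: 46, 54, 62, 70, 78, 86 → 94.
Miles goes 59, 69, 79, 89, 99, 109 → 119 (+10 each step).
So the next line is 94 riders, 119 miles.

94 riders, 119 miles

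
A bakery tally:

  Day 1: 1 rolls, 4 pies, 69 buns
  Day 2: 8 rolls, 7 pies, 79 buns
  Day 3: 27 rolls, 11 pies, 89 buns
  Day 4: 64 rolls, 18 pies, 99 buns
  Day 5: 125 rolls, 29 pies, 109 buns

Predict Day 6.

216 rolls, 47 pies, 119 buns

Rolls goes 1, 8, 27, 64, 125 → 216 (perfect cubes: 1³, 2³, 3³, …).
Pies goes 4, 7, 11, 18, 29 → 47 (each term is the sum of the two before it).
Buns goes 69, 79, 89, 99, 109 → 119 (+10 each step).
Combining the parts gives 216 rolls, 47 pies, 119 buns.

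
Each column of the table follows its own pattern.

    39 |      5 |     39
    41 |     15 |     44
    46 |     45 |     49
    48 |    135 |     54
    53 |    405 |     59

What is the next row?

55  1215  64

First component: alternating steps +2, +5, +2, +5, …, so 39, 41, 46, 48, 53 → 55.
Second component: 5, 15, 45, 135, 405 → 1215 (×3 each step).
Third component: 39, 44, 49, 54, 59 → 64 (+5 each step).
So the next row is 55  1215  64.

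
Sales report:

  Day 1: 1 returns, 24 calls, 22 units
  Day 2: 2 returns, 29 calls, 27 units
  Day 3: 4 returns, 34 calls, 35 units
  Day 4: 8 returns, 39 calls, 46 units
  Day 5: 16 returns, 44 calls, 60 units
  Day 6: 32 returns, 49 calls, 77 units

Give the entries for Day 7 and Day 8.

Returns: ×2 each step, so 1, 2, 4, 8, 16, 32 → 64 → 128.
Calls — +5 each step: 24, 29, 34, 39, 44, 49 → 54 → 59.
Units: differences are 5, 8, 11, … (increasing by 3 each time); 22, 27, 35, 46, 60, 77 → 97 → 120.
Putting the parts together: 64 returns, 54 calls, 97 units and then 128 returns, 59 calls, 120 units.

64 returns, 54 calls, 97 units; 128 returns, 59 calls, 120 units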